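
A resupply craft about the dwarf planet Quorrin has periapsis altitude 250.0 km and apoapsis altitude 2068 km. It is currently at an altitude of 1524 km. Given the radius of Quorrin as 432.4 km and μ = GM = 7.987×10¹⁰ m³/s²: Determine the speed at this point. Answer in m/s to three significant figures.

r_p = 432.4 + 250.0 = 682.40 km = 6.8240×10⁵ m.
r_a = 432.4 + 2068 = 2500.4 km = 2.5004×10⁶ m.
r = 432.4 + 1524 = 1956.4 km = 1.956×10⁶ m.
Semi-major axis a = (r_p + r_a)/2 = 1591.4 km = 1.591×10⁶ m.
Vis-viva: v² = μ(2/r − 1/a) = 7.987×10¹⁰ × (1.022×10⁻⁶ − 6.284×10⁻⁷) = 3.146×10⁴ m²/s².
v = 177.4 m/s.

v ≈ 177 m/s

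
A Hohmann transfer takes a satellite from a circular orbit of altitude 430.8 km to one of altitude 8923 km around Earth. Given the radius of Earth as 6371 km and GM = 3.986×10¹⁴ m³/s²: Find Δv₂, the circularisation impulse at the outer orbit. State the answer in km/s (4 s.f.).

r₁ = 6371 + 430.8 = 6801.8 km = 6.8018×10⁶ m.
r₂ = 6371 + 8923 = 15294 km = 1.5294×10⁷ m.
Transfer ellipse a_t = (r₁ + r₂)/2 = 1.105×10⁷ m.
At r₁: circular v_c1 = √(μ/r₁) = 7655 m/s; transfer-perigee v_p = √[μ(2/r₁ − 1/a_t)] = 9007 m/s.
At r₂: circular v_c2 = √(μ/r₂) = 5105 m/s; transfer-apogee v_a = √[μ(2/r₂ − 1/a_t)] = 4006 m/s.
Δv₂ = v_c2 − v_a = 1099 m/s.
= 1.099 km/s.

Δv ≈ 1.099 km/s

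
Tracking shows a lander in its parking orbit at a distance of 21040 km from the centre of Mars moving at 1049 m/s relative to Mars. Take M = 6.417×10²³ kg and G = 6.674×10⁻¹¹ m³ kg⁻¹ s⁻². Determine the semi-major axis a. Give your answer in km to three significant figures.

μ = GM = 6.674×10⁻¹¹ × 6.417×10²³ = 4.283×10¹³ m³/s².
r = 2.104×10⁷ m.
Specific orbital energy ε = v²/2 − μ/r = (1049)²/2 − 4.283×10¹³/2.104×10⁷ = -1.485×10⁶ J/kg.
Since ε = −μ/(2a), a = −μ/(2ε) = 1.442×10⁷ m = 14417 km.

a ≈ 14400 km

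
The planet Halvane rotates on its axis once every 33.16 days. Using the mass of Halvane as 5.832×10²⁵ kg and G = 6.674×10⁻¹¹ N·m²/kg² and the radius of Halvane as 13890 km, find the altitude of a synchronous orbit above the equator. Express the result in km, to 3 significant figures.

h_sync ≈ 9.18×10⁵ km

μ = GM = 6.674×10⁻¹¹ × 5.832×10²⁵ = 3.892×10¹⁵ m³/s².
T = 33.16 days = 2.865×10⁶ s.
A synchronous orbit has period T, so by Kepler's third law a = (μT²/4π²)^(1/3).
μT²/4π² = 3.892×10¹⁵ × (2.865×10⁶)² / 39.48 = 8.093×10²⁶ m³.
a = 9.319×10⁸ m = 9.3189×10⁵ km.
Altitude h = a − R = 9.3189×10⁵ − 13890 = 9.1800×10⁵ km.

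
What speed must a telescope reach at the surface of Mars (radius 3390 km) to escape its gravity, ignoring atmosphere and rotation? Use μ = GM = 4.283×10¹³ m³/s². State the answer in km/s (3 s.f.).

r = R = 3.390×10⁶ m.
Escape speed v_esc = √(2μ/r) = √(2 × 4.283×10¹³ / 3.390×10⁶) = √(2.527×10⁷) = 5027 m/s.
= 5.027 km/s.

v_esc ≈ 5.03 km/s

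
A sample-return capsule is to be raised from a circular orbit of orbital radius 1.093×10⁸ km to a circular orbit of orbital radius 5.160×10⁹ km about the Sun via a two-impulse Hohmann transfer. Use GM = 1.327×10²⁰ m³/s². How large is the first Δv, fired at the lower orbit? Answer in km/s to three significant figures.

r₁ = 1.093×10⁸ km = 1.093×10¹¹ m.
r₂ = 5.160×10⁹ km = 5.160×10¹² m.
Transfer ellipse a_t = (r₁ + r₂)/2 = 2.635×10¹² m.
At r₁: circular v_c1 = √(μ/r₁) = 34840 m/s; transfer-perihelion v_p = √[μ(2/r₁ − 1/a_t)] = 48760 m/s.
Δv₁ = v_p − v_c1 = 13920 m/s.
= 13.92 km/s.

Δv ≈ 13.9 km/s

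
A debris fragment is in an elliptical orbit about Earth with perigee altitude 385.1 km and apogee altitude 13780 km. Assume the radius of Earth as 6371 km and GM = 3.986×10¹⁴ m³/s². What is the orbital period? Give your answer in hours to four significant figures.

T ≈ 4.314 hours

r_p = 6371 + 385.1 = 6756.1 km = 6.7561×10⁶ m.
r_a = 6371 + 13780 = 20151 km = 2.0151×10⁷ m.
Semi-major axis a = (r_p + r_a)/2 = (6756.1 + 20151)/2 = 13454 km = 1.345×10⁷ m.
By Kepler's third law T = 2π√(a³/μ) = 2π × 2.472×10³ = 1.553×10⁴ s.
= 4.314 hours.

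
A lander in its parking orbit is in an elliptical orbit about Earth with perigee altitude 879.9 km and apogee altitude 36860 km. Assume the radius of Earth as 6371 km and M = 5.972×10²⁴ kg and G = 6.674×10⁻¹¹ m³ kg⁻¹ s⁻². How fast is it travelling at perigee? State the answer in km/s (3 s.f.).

v ≈ 9.70 km/s

μ = GM = 6.674×10⁻¹¹ × 5.972×10²⁴ = 3.986×10¹⁴ m³/s².
r_p = 6371 + 879.9 = 7250.9 km = 7.2509×10⁶ m.
r_a = 6371 + 36860 = 43231 km = 4.3231×10⁷ m.
Semi-major axis a = (r_p + r_a)/2 = 25241 km = 2.524×10⁷ m.
Vis-viva: v² = μ(2/r − 1/a) = 3.986×10¹⁴ × (2.758×10⁻⁷ − 3.962×10⁻⁸) = 9.415×10⁷ m²/s².
v = 9703 m/s = 9.703 km/s.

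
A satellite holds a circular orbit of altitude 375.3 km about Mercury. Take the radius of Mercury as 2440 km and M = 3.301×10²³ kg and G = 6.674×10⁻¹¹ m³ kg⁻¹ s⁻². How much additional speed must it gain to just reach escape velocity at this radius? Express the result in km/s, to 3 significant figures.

Δv ≈ 1.16 km/s

μ = GM = 6.674×10⁻¹¹ × 3.301×10²³ = 2.203×10¹³ m³/s².
r = 2440 + 375.3 = 2815.3 km = 2.8153×10⁶ m.
Circular speed v_c = √(μ/r) = 2797 m/s.
Escape speed v_esc = √(2μ/r) = √2 × v_c = 3956 m/s.
Δv = v_esc − v_c = 1159 m/s = 1.159 km/s.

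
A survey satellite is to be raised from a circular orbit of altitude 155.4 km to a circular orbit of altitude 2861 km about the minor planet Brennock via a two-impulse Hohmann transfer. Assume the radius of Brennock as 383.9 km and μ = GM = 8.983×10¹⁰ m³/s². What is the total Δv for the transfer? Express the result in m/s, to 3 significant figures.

r₁ = 383.9 + 155.4 = 539.30 km = 5.3930×10⁵ m.
r₂ = 383.9 + 2861 = 3244.9 km = 3.2449×10⁶ m.
Transfer ellipse a_t = (r₁ + r₂)/2 = 1.892×10⁶ m.
At r₁: circular v_c1 = √(μ/r₁) = 408.1 m/s; transfer-periapsis v_p = √[μ(2/r₁ − 1/a_t)] = 534.5 m/s.
Δv₁ = v_p − v_c1 = 126.3 m/s.
At r₂: circular v_c2 = √(μ/r₂) = 166.4 m/s; transfer-apoapsis v_a = √[μ(2/r₂ − 1/a_t)] = 88.83 m/s.
Δv₂ = v_c2 − v_a = 77.55 m/s.
Total Δv = Δv₁ + Δv₂ = 203.9 m/s.

Δv_total ≈ 204 m/s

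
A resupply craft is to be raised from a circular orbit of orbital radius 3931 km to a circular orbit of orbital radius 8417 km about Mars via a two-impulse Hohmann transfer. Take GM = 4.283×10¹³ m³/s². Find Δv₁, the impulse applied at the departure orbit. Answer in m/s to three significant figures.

Δv ≈ 553 m/s

r₁ = 3931 km = 3.931×10⁶ m.
r₂ = 8417 km = 8.417×10⁶ m.
Transfer ellipse a_t = (r₁ + r₂)/2 = 6.174×10⁶ m.
At r₁: circular v_c1 = √(μ/r₁) = 3301 m/s; transfer-periapsis v_p = √[μ(2/r₁ − 1/a_t)] = 3854 m/s.
Δv₁ = v_p − v_c1 = 553.2 m/s.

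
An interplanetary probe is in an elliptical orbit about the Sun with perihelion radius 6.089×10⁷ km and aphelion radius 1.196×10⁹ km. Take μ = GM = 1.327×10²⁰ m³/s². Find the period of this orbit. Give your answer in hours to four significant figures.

Semi-major axis a = (r_p + r_a)/2 = (6.0890×10⁷ + 1.1960×10⁹)/2 = 6.2844×10⁸ km = 6.284×10¹¹ m.
By Kepler's third law T = 2π√(a³/μ) = 2π × 4.325×10⁷ = 2.717×10⁸ s.
= 75480 hours.

T ≈ 75480 hours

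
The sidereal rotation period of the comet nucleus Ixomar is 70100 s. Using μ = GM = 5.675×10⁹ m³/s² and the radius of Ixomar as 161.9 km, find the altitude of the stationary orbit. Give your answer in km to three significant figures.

h_sync ≈ 729 km

A synchronous orbit has period T, so by Kepler's third law a = (μT²/4π²)^(1/3).
μT²/4π² = 5.675×10⁹ × (7.010×10⁴)² / 39.48 = 7.064×10¹⁷ m³.
a = 8.906×10⁵ m = 890.60 km.
Altitude h = a − R = 890.60 − 161.9 = 728.70 km.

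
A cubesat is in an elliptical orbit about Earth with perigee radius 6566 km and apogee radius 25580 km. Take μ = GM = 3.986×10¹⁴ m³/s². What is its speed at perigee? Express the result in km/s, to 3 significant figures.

v ≈ 9.83 km/s

Semi-major axis a = (r_p + r_a)/2 = 16073 km = 1.607×10⁷ m.
Vis-viva: v² = μ(2/r − 1/a) = 3.986×10¹⁴ × (3.046×10⁻⁷ − 6.222×10⁻⁸) = 9.661×10⁷ m²/s².
v = 9829 m/s = 9.829 km/s.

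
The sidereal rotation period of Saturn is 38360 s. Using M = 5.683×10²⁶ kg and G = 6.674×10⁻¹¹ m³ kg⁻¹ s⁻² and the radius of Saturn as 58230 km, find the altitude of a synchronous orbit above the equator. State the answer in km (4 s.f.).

h_sync ≈ 54000 km

μ = GM = 6.674×10⁻¹¹ × 5.683×10²⁶ = 3.793×10¹⁶ m³/s².
A synchronous orbit has period T, so by Kepler's third law a = (μT²/4π²)^(1/3).
μT²/4π² = 3.793×10¹⁶ × (3.836×10⁴)² / 39.48 = 1.414×10²⁴ m³.
a = 1.122×10⁸ m = 1.1223×10⁵ km.
Altitude h = a − R = 1.1223×10⁵ − 58230 = 54003 km.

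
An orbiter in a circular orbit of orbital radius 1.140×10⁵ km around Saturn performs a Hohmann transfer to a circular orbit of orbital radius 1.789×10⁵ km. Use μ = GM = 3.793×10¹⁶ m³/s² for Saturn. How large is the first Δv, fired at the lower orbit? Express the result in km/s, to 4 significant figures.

Δv ≈ 1.920 km/s

r₁ = 1.140×10⁵ km = 1.140×10⁸ m.
r₂ = 1.789×10⁵ km = 1.789×10⁸ m.
Transfer ellipse a_t = (r₁ + r₂)/2 = 1.464×10⁸ m.
At r₁: circular v_c1 = √(μ/r₁) = 18240 m/s; transfer-perikrone v_p = √[μ(2/r₁ − 1/a_t)] = 20160 m/s.
Δv₁ = v_p − v_c1 = 1920 m/s.
= 1.920 km/s.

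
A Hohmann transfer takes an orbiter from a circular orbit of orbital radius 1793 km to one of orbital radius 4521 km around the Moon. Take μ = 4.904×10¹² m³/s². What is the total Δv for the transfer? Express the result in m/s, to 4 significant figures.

Δv_total ≈ 581.9 m/s

r₁ = 1793 km = 1.793×10⁶ m.
r₂ = 4521 km = 4.521×10⁶ m.
Transfer ellipse a_t = (r₁ + r₂)/2 = 3.157×10⁶ m.
At r₁: circular v_c1 = √(μ/r₁) = 1654 m/s; transfer-perilune v_p = √[μ(2/r₁ − 1/a_t)] = 1979 m/s.
Δv₁ = v_p − v_c1 = 325.3 m/s.
At r₂: circular v_c2 = √(μ/r₂) = 1041 m/s; transfer-apolune v_a = √[μ(2/r₂ − 1/a_t)] = 784.9 m/s.
Δv₂ = v_c2 − v_a = 256.6 m/s.
Total Δv = Δv₁ + Δv₂ = 581.9 m/s.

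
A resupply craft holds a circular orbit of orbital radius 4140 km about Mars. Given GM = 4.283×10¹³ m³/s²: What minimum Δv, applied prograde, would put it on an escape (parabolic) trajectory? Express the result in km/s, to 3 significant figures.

r = 4140 km = 4.140×10⁶ m.
Circular speed v_c = √(μ/r) = 3216 m/s.
Escape speed v_esc = √(2μ/r) = √2 × v_c = 4549 m/s.
Δv = v_esc − v_c = 1332 m/s = 1.332 km/s.

Δv ≈ 1.33 km/s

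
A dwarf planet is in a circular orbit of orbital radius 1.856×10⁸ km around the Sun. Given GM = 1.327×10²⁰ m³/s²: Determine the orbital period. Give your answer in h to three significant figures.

r = 1.856×10⁸ km = 1.856×10¹¹ m.
Kepler's third law: T = 2π√(r³/μ) = 2π√((1.856×10¹¹)³ / 1.327×10²⁰).
r³/μ = 4.818×10¹³ s², so T = 2π × 6.941×10⁶ = 4.361×10⁷ s.
Converting: 4.361×10⁷ s ÷ 3600 = 12110 h.

T ≈ 12100 h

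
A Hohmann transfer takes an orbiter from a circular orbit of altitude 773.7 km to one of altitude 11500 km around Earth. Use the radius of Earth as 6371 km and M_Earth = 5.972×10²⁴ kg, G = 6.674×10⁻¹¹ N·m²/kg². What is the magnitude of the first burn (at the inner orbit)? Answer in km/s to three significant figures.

μ = GM = 6.674×10⁻¹¹ × 5.972×10²⁴ = 3.986×10¹⁴ m³/s².
r₁ = 6371 + 773.7 = 7144.7 km = 7.1447×10⁶ m.
r₂ = 6371 + 11500 = 17871 km = 1.7871×10⁷ m.
Transfer ellipse a_t = (r₁ + r₂)/2 = 1.251×10⁷ m.
At r₁: circular v_c1 = √(μ/r₁) = 7469 m/s; transfer-perigee v_p = √[μ(2/r₁ − 1/a_t)] = 8928 m/s.
Δv₁ = v_p − v_c1 = 1459 m/s.
= 1.459 km/s.

Δv ≈ 1.46 km/s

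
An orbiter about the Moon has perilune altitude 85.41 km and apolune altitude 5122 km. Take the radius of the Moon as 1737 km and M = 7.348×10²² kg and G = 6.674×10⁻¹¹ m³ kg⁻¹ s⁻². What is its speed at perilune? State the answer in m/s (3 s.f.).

μ = GM = 6.674×10⁻¹¹ × 7.348×10²² = 4.904×10¹² m³/s².
r_p = 1737 + 85.41 = 1822.4 km = 1.8224×10⁶ m.
r_a = 1737 + 5122 = 6859.0 km = 6.8590×10⁶ m.
Semi-major axis a = (r_p + r_a)/2 = 4340.7 km = 4.341×10⁶ m.
Vis-viva: v² = μ(2/r − 1/a) = 4.904×10¹² × (1.097×10⁻⁶ − 2.304×10⁻⁷) = 4.252×10⁶ m²/s².
v = 2062 m/s.

v ≈ 2060 m/s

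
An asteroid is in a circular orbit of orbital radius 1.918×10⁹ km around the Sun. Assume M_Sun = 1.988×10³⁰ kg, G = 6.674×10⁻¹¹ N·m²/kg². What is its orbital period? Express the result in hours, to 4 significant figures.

T ≈ 402500 hours

μ = GM = 6.674×10⁻¹¹ × 1.988×10³⁰ = 1.327×10²⁰ m³/s².
r = 1.918×10⁹ km = 1.918×10¹² m.
Kepler's third law: T = 2π√(r³/μ) = 2π√((1.918×10¹²)³ / 1.327×10²⁰).
r³/μ = 5.318×10¹⁶ s², so T = 2π × 2.306×10⁸ = 1.449×10⁹ s.
Converting: 1.449×10⁹ s ÷ 3600 = 4.025×10⁵ hours.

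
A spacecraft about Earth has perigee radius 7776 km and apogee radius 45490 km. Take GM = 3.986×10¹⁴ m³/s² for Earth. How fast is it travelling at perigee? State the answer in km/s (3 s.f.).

v ≈ 9.36 km/s

Semi-major axis a = (r_p + r_a)/2 = 26633 km = 2.663×10⁷ m.
Vis-viva: v² = μ(2/r − 1/a) = 3.986×10¹⁴ × (2.572×10⁻⁷ − 3.755×10⁻⁸) = 8.755×10⁷ m²/s².
v = 9357 m/s = 9.357 km/s.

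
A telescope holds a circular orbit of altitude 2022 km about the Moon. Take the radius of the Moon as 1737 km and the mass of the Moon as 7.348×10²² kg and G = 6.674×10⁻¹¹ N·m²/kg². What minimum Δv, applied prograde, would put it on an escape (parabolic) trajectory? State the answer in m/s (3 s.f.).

μ = GM = 6.674×10⁻¹¹ × 7.348×10²² = 4.904×10¹² m³/s².
r = 1737 + 2022 = 3759.0 km = 3.7590×10⁶ m.
Circular speed v_c = √(μ/r) = 1142 m/s.
Escape speed v_esc = √(2μ/r) = √2 × v_c = 1615 m/s.
Δv = v_esc − v_c = 473.1 m/s.

Δv ≈ 473 m/s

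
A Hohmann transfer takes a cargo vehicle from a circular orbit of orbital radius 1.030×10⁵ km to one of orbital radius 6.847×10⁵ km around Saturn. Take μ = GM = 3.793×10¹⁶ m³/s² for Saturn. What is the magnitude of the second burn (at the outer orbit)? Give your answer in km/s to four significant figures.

Δv ≈ 3.637 km/s

r₁ = 1.030×10⁵ km = 1.030×10⁸ m.
r₂ = 6.847×10⁵ km = 6.847×10⁸ m.
Transfer ellipse a_t = (r₁ + r₂)/2 = 3.938×10⁸ m.
At r₁: circular v_c1 = √(μ/r₁) = 19190 m/s; transfer-perikrone v_p = √[μ(2/r₁ − 1/a_t)] = 25300 m/s.
At r₂: circular v_c2 = √(μ/r₂) = 7443 m/s; transfer-apokrone v_a = √[μ(2/r₂ − 1/a_t)] = 3806 m/s.
Δv₂ = v_c2 − v_a = 3637 m/s.
= 3.637 km/s.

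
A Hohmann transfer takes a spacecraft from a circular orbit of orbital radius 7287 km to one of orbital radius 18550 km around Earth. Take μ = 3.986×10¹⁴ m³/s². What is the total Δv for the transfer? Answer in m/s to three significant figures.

r₁ = 7287 km = 7.287×10⁶ m.
r₂ = 18550 km = 1.855×10⁷ m.
Transfer ellipse a_t = (r₁ + r₂)/2 = 1.292×10⁷ m.
At r₁: circular v_c1 = √(μ/r₁) = 7396 m/s; transfer-perigee v_p = √[μ(2/r₁ − 1/a_t)] = 8863 m/s.
Δv₁ = v_p − v_c1 = 1467 m/s.
At r₂: circular v_c2 = √(μ/r₂) = 4636 m/s; transfer-apogee v_a = √[μ(2/r₂ − 1/a_t)] = 3481 m/s.
Δv₂ = v_c2 − v_a = 1154 m/s.
Total Δv = Δv₁ + Δv₂ = 2621 m/s.

Δv_total ≈ 2620 m/s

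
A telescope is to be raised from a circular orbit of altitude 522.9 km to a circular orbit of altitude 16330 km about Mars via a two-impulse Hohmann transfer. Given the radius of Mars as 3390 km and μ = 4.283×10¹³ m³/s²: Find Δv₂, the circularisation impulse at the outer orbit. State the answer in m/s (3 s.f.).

Δv ≈ 626 m/s

r₁ = 3390 + 522.9 = 3912.9 km = 3.9129×10⁶ m.
r₂ = 3390 + 16330 = 19720 km = 1.9720×10⁷ m.
Transfer ellipse a_t = (r₁ + r₂)/2 = 1.182×10⁷ m.
At r₁: circular v_c1 = √(μ/r₁) = 3308 m/s; transfer-periapsis v_p = √[μ(2/r₁ − 1/a_t)] = 4274 m/s.
At r₂: circular v_c2 = √(μ/r₂) = 1474 m/s; transfer-apoapsis v_a = √[μ(2/r₂ − 1/a_t)] = 848.1 m/s.
Δv₂ = v_c2 − v_a = 625.7 m/s.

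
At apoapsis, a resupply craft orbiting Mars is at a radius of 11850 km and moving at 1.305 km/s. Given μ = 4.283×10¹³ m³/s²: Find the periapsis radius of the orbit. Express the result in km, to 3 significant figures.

r_a = 1.185×10⁷ m.
Specific energy ε = v²/2 − μ/r = -2.763×10⁶ J/kg, so a = −μ/(2ε) = 7.751×10⁶ m.
The apsides satisfy r_p + r_a = 2a, so the periapsis radius is 2a − r_a = 3.652×10⁶ m = 3652.2 km.

periapsis radius ≈ 3650 km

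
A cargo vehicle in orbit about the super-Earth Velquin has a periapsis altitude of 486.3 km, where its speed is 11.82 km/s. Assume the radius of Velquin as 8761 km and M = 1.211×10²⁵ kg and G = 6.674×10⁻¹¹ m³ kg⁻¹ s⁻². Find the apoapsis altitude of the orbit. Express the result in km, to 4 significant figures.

apoapsis altitude ≈ 28060 km

μ = GM = 6.674×10⁻¹¹ × 1.211×10²⁵ = 8.082×10¹⁴ m³/s².
r_p = 8761 + 486.3 = 9247.3 km = 9.247×10⁶ m.
Specific energy ε = v²/2 − μ/r = -1.754×10⁷ J/kg, so a = −μ/(2ε) = 2.303×10⁷ m.
The apsides satisfy r_p + r_a = 2a, so the apoapsis radius is 2a − r_p = 3.682×10⁷ m = 36819 km.
Apoapsis altitude = 36819 − 8761 = 28058 km.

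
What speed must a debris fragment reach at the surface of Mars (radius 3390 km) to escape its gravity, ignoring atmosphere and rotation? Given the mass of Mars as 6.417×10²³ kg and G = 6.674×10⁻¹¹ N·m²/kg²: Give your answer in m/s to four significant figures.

μ = GM = 6.674×10⁻¹¹ × 6.417×10²³ = 4.283×10¹³ m³/s².
r = R = 3.390×10⁶ m.
Escape speed v_esc = √(2μ/r) = √(2 × 4.283×10¹³ / 3.390×10⁶) = √(2.527×10⁷) = 5027 m/s.

v_esc ≈ 5027 m/s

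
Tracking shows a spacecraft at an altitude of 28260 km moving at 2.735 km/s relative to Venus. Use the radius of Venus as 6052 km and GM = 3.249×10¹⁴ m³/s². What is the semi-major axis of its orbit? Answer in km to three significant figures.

a ≈ 28400 km

r = 6052 + 28260 = 34312 km = 3.431×10⁷ m.
Specific orbital energy ε = v²/2 − μ/r = (2735)²/2 − 3.249×10¹⁴/3.431×10⁷ = -5.729×10⁶ J/kg.
Since ε = −μ/(2a), a = −μ/(2ε) = 2.836×10⁷ m = 28356 km.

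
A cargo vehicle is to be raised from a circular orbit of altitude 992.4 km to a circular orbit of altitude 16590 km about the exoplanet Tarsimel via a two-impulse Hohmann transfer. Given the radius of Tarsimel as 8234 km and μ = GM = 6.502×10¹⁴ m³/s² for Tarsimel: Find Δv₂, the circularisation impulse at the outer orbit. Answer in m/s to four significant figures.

Δv ≈ 1350 m/s

r₁ = 8234 + 992.4 = 9226.4 km = 9.2264×10⁶ m.
r₂ = 8234 + 16590 = 24824 km = 2.4824×10⁷ m.
Transfer ellipse a_t = (r₁ + r₂)/2 = 1.703×10⁷ m.
At r₁: circular v_c1 = √(μ/r₁) = 8395 m/s; transfer-periapsis v_p = √[μ(2/r₁ − 1/a_t)] = 10140 m/s.
At r₂: circular v_c2 = √(μ/r₂) = 5118 m/s; transfer-apoapsis v_a = √[μ(2/r₂ − 1/a_t)] = 3768 m/s.
Δv₂ = v_c2 − v_a = 1350 m/s.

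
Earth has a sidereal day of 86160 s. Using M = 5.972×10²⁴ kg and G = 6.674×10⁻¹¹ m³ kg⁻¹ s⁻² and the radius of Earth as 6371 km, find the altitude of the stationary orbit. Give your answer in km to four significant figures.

h_sync ≈ 35790 km

μ = GM = 6.674×10⁻¹¹ × 5.972×10²⁴ = 3.986×10¹⁴ m³/s².
A synchronous orbit has period T, so by Kepler's third law a = (μT²/4π²)^(1/3).
μT²/4π² = 3.986×10¹⁴ × (8.616×10⁴)² / 39.48 = 7.495×10²² m³.
a = 4.216×10⁷ m = 42162 km.
Altitude h = a − R = 42162 − 6371 = 35791 km.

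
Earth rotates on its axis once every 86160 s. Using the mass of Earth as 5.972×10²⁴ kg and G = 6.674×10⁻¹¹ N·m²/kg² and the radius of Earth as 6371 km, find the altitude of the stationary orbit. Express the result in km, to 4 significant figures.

μ = GM = 6.674×10⁻¹¹ × 5.972×10²⁴ = 3.986×10¹⁴ m³/s².
A synchronous orbit has period T, so by Kepler's third law a = (μT²/4π²)^(1/3).
μT²/4π² = 3.986×10¹⁴ × (8.616×10⁴)² / 39.48 = 7.495×10²² m³.
a = 4.216×10⁷ m = 42162 km.
Altitude h = a − R = 42162 − 6371 = 35791 km.

h_sync ≈ 35790 km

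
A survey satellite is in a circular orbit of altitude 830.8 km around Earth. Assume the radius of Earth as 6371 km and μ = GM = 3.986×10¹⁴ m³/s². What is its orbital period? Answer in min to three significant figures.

r = 6371 + 830.8 = 7201.8 km = 7.2018×10⁶ m.
Kepler's third law: T = 2π√(r³/μ) = 2π√((7.202×10⁶)³ / 3.986×10¹⁴).
r³/μ = 9.371×10⁵ s², so T = 2π × 9.680×10² = 6.082×10³ s.
Converting: 6.082×10³ s ÷ 60.00 = 101.4 min.

T ≈ 101 min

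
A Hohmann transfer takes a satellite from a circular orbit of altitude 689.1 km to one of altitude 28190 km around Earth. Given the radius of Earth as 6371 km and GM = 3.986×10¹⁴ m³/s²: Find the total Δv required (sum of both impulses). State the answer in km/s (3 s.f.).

Δv_total ≈ 3.59 km/s

r₁ = 6371 + 689.1 = 7060.1 km = 7.0601×10⁶ m.
r₂ = 6371 + 28190 = 34561 km = 3.4561×10⁷ m.
Transfer ellipse a_t = (r₁ + r₂)/2 = 2.081×10⁷ m.
At r₁: circular v_c1 = √(μ/r₁) = 7514 m/s; transfer-perigee v_p = √[μ(2/r₁ − 1/a_t)] = 9683 m/s.
Δv₁ = v_p − v_c1 = 2169 m/s.
At r₂: circular v_c2 = √(μ/r₂) = 3396 m/s; transfer-apogee v_a = √[μ(2/r₂ − 1/a_t)] = 1978 m/s.
Δv₂ = v_c2 − v_a = 1418 m/s.
Total Δv = Δv₁ + Δv₂ = 3587 m/s = 3.587 km/s.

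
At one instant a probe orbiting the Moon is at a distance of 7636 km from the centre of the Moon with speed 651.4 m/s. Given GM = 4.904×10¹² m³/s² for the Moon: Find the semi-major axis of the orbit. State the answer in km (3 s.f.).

r = 7.636×10⁶ m.
Vis-viva rearranged: 1/a = 2/r − v²/μ = 2.619×10⁻⁷ − 8.653×10⁻⁸ = 1.754×10⁻⁷ m⁻¹.
a = 5.702×10⁶ m = 5701.5 km.

a ≈ 5700 km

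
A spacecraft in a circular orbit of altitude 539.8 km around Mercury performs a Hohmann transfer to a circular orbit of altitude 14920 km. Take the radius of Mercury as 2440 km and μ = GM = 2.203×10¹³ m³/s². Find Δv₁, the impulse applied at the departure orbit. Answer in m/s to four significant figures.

r₁ = 2440 + 539.8 = 2979.8 km = 2.9798×10⁶ m.
r₂ = 2440 + 14920 = 17360 km = 1.7360×10⁷ m.
Transfer ellipse a_t = (r₁ + r₂)/2 = 1.017×10⁷ m.
At r₁: circular v_c1 = √(μ/r₁) = 2719 m/s; transfer-periherm v_p = √[μ(2/r₁ − 1/a_t)] = 3552 m/s.
Δv₁ = v_p − v_c1 = 833.4 m/s.

Δv ≈ 833.4 m/s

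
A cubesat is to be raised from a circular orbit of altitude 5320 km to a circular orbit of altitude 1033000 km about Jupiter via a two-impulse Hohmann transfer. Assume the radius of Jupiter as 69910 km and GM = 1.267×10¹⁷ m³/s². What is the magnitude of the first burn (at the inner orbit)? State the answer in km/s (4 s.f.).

r₁ = 69910 + 5320 = 75230 km = 7.5230×10⁷ m.
r₂ = 69910 + 1033000 = 1102900 km = 1.1029×10⁹ m.
Transfer ellipse a_t = (r₁ + r₂)/2 = 5.891×10⁸ m.
At r₁: circular v_c1 = √(μ/r₁) = 41040 m/s; transfer-perijove v_p = √[μ(2/r₁ − 1/a_t)] = 56150 m/s.
Δv₁ = v_p − v_c1 = 15120 m/s.
= 15.12 km/s.

Δv ≈ 15.12 km/s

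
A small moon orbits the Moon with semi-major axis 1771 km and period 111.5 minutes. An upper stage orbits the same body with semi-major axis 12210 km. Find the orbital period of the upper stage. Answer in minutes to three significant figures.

Kepler's third law: T² ∝ a³, so T₂ = T₁ (a₂/a₁)^(3/2).
a₂/a₁ = 6.894, (a₂/a₁)^(3/2) = 18.10.
T₂ = 111.5 × 18.10 = 2018 minutes.

T₂ ≈ 2020 minutes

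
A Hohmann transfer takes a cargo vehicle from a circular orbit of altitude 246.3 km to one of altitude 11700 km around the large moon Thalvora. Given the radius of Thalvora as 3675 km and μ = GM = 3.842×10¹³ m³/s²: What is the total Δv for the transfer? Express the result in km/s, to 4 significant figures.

Δv_total ≈ 1.394 km/s

r₁ = 3675 + 246.3 = 3921.3 km = 3.9213×10⁶ m.
r₂ = 3675 + 11700 = 15375 km = 1.5375×10⁷ m.
Transfer ellipse a_t = (r₁ + r₂)/2 = 9.648×10⁶ m.
At r₁: circular v_c1 = √(μ/r₁) = 3130 m/s; transfer-periapsis v_p = √[μ(2/r₁ − 1/a_t)] = 3951 m/s.
Δv₁ = v_p − v_c1 = 821.2 m/s.
At r₂: circular v_c2 = √(μ/r₂) = 1581 m/s; transfer-apoapsis v_a = √[μ(2/r₂ − 1/a_t)] = 1008 m/s.
Δv₂ = v_c2 − v_a = 573.0 m/s.
Total Δv = Δv₁ + Δv₂ = 1394 m/s = 1.394 km/s.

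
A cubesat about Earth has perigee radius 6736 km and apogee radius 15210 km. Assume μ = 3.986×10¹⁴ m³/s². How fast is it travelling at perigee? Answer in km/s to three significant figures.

Semi-major axis a = (r_p + r_a)/2 = 10973 km = 1.097×10⁷ m.
Vis-viva: v² = μ(2/r − 1/a) = 3.986×10¹⁴ × (2.969×10⁻⁷ − 9.113×10⁻⁸) = 8.202×10⁷ m²/s².
v = 9057 m/s = 9.057 km/s.

v ≈ 9.06 km/s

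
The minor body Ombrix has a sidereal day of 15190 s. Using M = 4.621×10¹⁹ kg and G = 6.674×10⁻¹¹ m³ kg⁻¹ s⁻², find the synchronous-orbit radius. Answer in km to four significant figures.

r_sync ≈ 262.2 km

μ = GM = 6.674×10⁻¹¹ × 4.621×10¹⁹ = 3.084×10⁹ m³/s².
A synchronous orbit has period T, so by Kepler's third law a = (μT²/4π²)^(1/3).
μT²/4π² = 3.084×10⁹ × (1.519×10⁴)² / 39.48 = 1.803×10¹⁶ m³.
a = 2.622×10⁵ m = 262.20 km.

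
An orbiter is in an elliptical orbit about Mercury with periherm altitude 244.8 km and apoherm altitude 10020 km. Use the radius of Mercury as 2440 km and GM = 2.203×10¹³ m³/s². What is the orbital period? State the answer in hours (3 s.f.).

T ≈ 7.75 hours

r_p = 2440 + 244.8 = 2684.8 km = 2.6848×10⁶ m.
r_a = 2440 + 10020 = 12460 km = 1.2460×10⁷ m.
Semi-major axis a = (r_p + r_a)/2 = (2684.8 + 12460)/2 = 7572.4 km = 7.572×10⁶ m.
By Kepler's third law T = 2π√(a³/μ) = 2π × 4.440×10³ = 2.789×10⁴ s.
= 7.749 hours.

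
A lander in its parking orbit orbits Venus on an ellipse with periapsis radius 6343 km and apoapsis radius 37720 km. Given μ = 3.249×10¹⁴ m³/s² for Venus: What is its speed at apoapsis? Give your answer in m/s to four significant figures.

v ≈ 1575 m/s

Semi-major axis a = (r_p + r_a)/2 = 22032 km = 2.203×10⁷ m.
Vis-viva: v² = μ(2/r − 1/a) = 3.249×10¹⁴ × (5.302×10⁻⁸ − 4.539×10⁻⁸) = 2.480×10⁶ m²/s².
v = 1575 m/s.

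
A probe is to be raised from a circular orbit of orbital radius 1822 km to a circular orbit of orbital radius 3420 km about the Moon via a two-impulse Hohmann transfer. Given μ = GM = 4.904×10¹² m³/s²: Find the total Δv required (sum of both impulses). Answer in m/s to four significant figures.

r₁ = 1822 km = 1.822×10⁶ m.
r₂ = 3420 km = 3.420×10⁶ m.
Transfer ellipse a_t = (r₁ + r₂)/2 = 2.621×10⁶ m.
At r₁: circular v_c1 = √(μ/r₁) = 1641 m/s; transfer-perilune v_p = √[μ(2/r₁ − 1/a_t)] = 1874 m/s.
Δv₁ = v_p − v_c1 = 233.5 m/s.
At r₂: circular v_c2 = √(μ/r₂) = 1197 m/s; transfer-apolune v_a = √[μ(2/r₂ − 1/a_t)] = 998.4 m/s.
Δv₂ = v_c2 − v_a = 199.1 m/s.
Total Δv = Δv₁ + Δv₂ = 432.5 m/s.

Δv_total ≈ 432.5 m/s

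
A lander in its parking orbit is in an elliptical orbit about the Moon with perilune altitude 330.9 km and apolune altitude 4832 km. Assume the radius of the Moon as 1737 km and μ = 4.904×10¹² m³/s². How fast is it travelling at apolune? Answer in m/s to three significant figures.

v ≈ 598 m/s

r_p = 1737 + 330.9 = 2067.9 km = 2.0679×10⁶ m.
r_a = 1737 + 4832 = 6569.0 km = 6.5690×10⁶ m.
Semi-major axis a = (r_p + r_a)/2 = 4318.4 km = 4.318×10⁶ m.
Vis-viva: v² = μ(2/r − 1/a) = 4.904×10¹² × (3.045×10⁻⁷ − 2.316×10⁻⁷) = 3.575×10⁵ m²/s².
v = 597.9 m/s.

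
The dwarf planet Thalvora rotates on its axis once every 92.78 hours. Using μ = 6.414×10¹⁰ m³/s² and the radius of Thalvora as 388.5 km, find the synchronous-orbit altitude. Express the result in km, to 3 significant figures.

h_sync ≈ 5270 km

T = 92.78 hours = 3.340×10⁵ s.
A synchronous orbit has period T, so by Kepler's third law a = (μT²/4π²)^(1/3).
μT²/4π² = 6.414×10¹⁰ × (3.340×10⁵)² / 39.48 = 1.813×10²⁰ m³.
a = 5.659×10⁶ m = 5659.3 km.
Altitude h = a − R = 5659.3 − 388.5 = 5270.8 km.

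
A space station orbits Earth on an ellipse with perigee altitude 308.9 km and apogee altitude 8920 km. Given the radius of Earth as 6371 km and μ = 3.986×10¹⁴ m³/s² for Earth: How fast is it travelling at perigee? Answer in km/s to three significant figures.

v ≈ 9.11 km/s

r_p = 6371 + 308.9 = 6679.9 km = 6.6799×10⁶ m.
r_a = 6371 + 8920 = 15291 km = 1.5291×10⁷ m.
Semi-major axis a = (r_p + r_a)/2 = 10985 km = 1.099×10⁷ m.
Vis-viva: v² = μ(2/r − 1/a) = 3.986×10¹⁴ × (2.994×10⁻⁷ − 9.103×10⁻⁸) = 8.306×10⁷ m²/s².
v = 9114 m/s = 9.114 km/s.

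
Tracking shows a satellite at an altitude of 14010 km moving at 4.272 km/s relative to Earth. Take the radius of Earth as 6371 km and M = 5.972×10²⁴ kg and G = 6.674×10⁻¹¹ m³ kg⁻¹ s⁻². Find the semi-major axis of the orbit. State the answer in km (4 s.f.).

a ≈ 19110 km

μ = GM = 6.674×10⁻¹¹ × 5.972×10²⁴ = 3.986×10¹⁴ m³/s².
r = 6371 + 14010 = 20381 km = 2.038×10⁷ m.
Vis-viva rearranged: 1/a = 2/r − v²/μ = 9.813×10⁻⁸ − 4.579×10⁻⁸ = 5.234×10⁻⁸ m⁻¹.
a = 1.911×10⁷ m = 19105 km.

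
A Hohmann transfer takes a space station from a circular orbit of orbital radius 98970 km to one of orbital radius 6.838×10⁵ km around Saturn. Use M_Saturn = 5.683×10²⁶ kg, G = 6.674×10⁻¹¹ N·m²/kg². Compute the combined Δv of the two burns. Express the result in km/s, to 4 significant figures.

Δv_total ≈ 10.00 km/s

μ = GM = 6.674×10⁻¹¹ × 5.683×10²⁶ = 3.793×10¹⁶ m³/s².
r₁ = 98970 km = 9.897×10⁷ m.
r₂ = 6.838×10⁵ km = 6.838×10⁸ m.
Transfer ellipse a_t = (r₁ + r₂)/2 = 3.914×10⁸ m.
At r₁: circular v_c1 = √(μ/r₁) = 19580 m/s; transfer-perikrone v_p = √[μ(2/r₁ − 1/a_t)] = 25880 m/s.
Δv₁ = v_p − v_c1 = 6299 m/s.
At r₂: circular v_c2 = √(μ/r₂) = 7448 m/s; transfer-apokrone v_a = √[μ(2/r₂ − 1/a_t)] = 3745 m/s.
Δv₂ = v_c2 − v_a = 3702 m/s.
Total Δv = Δv₁ + Δv₂ = 10000 m/s = 10.00 km/s.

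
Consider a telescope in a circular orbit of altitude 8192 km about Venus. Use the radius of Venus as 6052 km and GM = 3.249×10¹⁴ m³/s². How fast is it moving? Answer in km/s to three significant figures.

v ≈ 4.78 km/s

r = 6052 + 8192 = 14244 km = 1.4244×10⁷ m.
For a circular orbit v = √(μ/r) = √(3.249×10¹⁴ / 1.424×10⁷) = √(2.281×10⁷) = 4776 m/s.
That is 4.776 km/s.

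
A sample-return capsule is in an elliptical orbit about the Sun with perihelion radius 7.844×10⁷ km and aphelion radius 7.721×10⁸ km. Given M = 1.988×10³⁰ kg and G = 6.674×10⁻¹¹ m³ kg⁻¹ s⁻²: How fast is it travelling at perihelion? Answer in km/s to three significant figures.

v ≈ 55.4 km/s

μ = GM = 6.674×10⁻¹¹ × 1.988×10³⁰ = 1.327×10²⁰ m³/s².
Semi-major axis a = (r_p + r_a)/2 = 4.2527×10⁸ km = 4.253×10¹¹ m.
Vis-viva: v² = μ(2/r − 1/a) = 1.327×10²⁰ × (2.550×10⁻¹¹ − 2.351×10⁻¹²) = 3.071×10⁹ m²/s².
v = 55420 m/s = 55.42 km/s.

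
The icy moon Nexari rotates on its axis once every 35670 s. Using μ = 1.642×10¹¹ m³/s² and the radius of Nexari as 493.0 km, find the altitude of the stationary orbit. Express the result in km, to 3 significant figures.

A synchronous orbit has period T, so by Kepler's third law a = (μT²/4π²)^(1/3).
μT²/4π² = 1.642×10¹¹ × (3.567×10⁴)² / 39.48 = 5.292×10¹⁸ m³.
a = 1.743×10⁶ m = 1742.6 km.
Altitude h = a − R = 1742.6 − 493.0 = 1249.6 km.

h_sync ≈ 1250 km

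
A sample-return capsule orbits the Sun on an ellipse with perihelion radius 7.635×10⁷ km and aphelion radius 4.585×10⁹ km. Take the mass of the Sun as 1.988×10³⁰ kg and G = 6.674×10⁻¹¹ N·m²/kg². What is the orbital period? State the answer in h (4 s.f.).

μ = GM = 6.674×10⁻¹¹ × 1.988×10³⁰ = 1.327×10²⁰ m³/s².
Semi-major axis a = (r_p + r_a)/2 = (7.6350×10⁷ + 4.5850×10⁹)/2 = 2.3307×10⁹ km = 2.331×10¹² m.
By Kepler's third law T = 2π√(a³/μ) = 2π × 3.089×10⁸ = 1.941×10⁹ s.
= 5.391×10⁵ h.

T ≈ 539100 h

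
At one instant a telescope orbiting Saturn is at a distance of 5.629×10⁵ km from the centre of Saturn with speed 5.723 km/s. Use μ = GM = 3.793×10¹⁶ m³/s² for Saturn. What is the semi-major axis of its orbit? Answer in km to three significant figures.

a ≈ 3.72×10⁵ km

r = 5.629×10⁸ m.
Specific orbital energy ε = v²/2 − μ/r = (5723)²/2 − 3.793×10¹⁶/5.629×10⁸ = -5.101×10⁷ J/kg.
Since ε = −μ/(2a), a = −μ/(2ε) = 3.718×10⁸ m = 3.7181×10⁵ km.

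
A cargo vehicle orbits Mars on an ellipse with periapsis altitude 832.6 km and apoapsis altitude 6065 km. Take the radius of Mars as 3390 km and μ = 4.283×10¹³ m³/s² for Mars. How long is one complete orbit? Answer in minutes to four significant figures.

T ≈ 286.2 minutes

r_p = 3390 + 832.6 = 4222.6 km = 4.2226×10⁶ m.
r_a = 3390 + 6065 = 9455.0 km = 9.4550×10⁶ m.
Semi-major axis a = (r_p + r_a)/2 = (4222.6 + 9455.0)/2 = 6838.8 km = 6.839×10⁶ m.
By Kepler's third law T = 2π√(a³/μ) = 2π × 2.733×10³ = 1.717×10⁴ s.
= 286.2 minutes.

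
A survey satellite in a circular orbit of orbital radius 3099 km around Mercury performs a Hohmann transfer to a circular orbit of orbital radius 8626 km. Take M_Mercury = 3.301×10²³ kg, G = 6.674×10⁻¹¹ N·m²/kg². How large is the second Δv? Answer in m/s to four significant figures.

μ = GM = 6.674×10⁻¹¹ × 3.301×10²³ = 2.203×10¹³ m³/s².
r₁ = 3099 km = 3.099×10⁶ m.
r₂ = 8626 km = 8.626×10⁶ m.
Transfer ellipse a_t = (r₁ + r₂)/2 = 5.862×10⁶ m.
At r₁: circular v_c1 = √(μ/r₁) = 2666 m/s; transfer-periherm v_p = √[μ(2/r₁ − 1/a_t)] = 3234 m/s.
At r₂: circular v_c2 = √(μ/r₂) = 1598 m/s; transfer-apoherm v_a = √[μ(2/r₂ − 1/a_t)] = 1162 m/s.
Δv₂ = v_c2 − v_a = 436.2 m/s.

Δv ≈ 436.2 m/s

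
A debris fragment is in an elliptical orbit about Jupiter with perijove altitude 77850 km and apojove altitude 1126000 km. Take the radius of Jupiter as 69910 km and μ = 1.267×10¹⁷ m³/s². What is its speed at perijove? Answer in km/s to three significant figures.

v ≈ 39.1 km/s

r_p = 69910 + 77850 = 147760 km = 1.4776×10⁸ m.
r_a = 69910 + 1126000 = 1195900 km = 1.1959×10⁹ m.
Semi-major axis a = (r_p + r_a)/2 = 6.7184×10⁵ km = 6.718×10⁸ m.
Vis-viva: v² = μ(2/r − 1/a) = 1.267×10¹⁷ × (1.354×10⁻⁸ − 1.488×10⁻⁹) = 1.526×10⁹ m²/s².
v = 39070 m/s = 39.07 km/s.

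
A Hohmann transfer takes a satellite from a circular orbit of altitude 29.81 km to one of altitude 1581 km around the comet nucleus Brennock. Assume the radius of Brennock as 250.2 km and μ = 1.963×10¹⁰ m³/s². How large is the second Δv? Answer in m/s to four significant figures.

r₁ = 250.2 + 29.81 = 280.01 km = 2.8001×10⁵ m.
r₂ = 250.2 + 1581 = 1831.2 km = 1.8312×10⁶ m.
Transfer ellipse a_t = (r₁ + r₂)/2 = 1.056×10⁶ m.
At r₁: circular v_c1 = √(μ/r₁) = 264.8 m/s; transfer-periapsis v_p = √[μ(2/r₁ − 1/a_t)] = 348.7 m/s.
At r₂: circular v_c2 = √(μ/r₂) = 103.5 m/s; transfer-apoapsis v_a = √[μ(2/r₂ − 1/a_t)] = 53.32 m/s.
Δv₂ = v_c2 − v_a = 50.21 m/s.

Δv ≈ 50.21 m/s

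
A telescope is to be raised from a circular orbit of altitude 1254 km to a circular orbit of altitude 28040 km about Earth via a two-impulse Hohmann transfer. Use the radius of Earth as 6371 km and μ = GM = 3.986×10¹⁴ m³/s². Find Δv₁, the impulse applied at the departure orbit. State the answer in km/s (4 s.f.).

Δv ≈ 2.021 km/s

r₁ = 6371 + 1254 = 7625.0 km = 7.6250×10⁶ m.
r₂ = 6371 + 28040 = 34411 km = 3.4411×10⁷ m.
Transfer ellipse a_t = (r₁ + r₂)/2 = 2.102×10⁷ m.
At r₁: circular v_c1 = √(μ/r₁) = 7230 m/s; transfer-perigee v_p = √[μ(2/r₁ − 1/a_t)] = 9251 m/s.
Δv₁ = v_p − v_c1 = 2021 m/s.
= 2.021 km/s.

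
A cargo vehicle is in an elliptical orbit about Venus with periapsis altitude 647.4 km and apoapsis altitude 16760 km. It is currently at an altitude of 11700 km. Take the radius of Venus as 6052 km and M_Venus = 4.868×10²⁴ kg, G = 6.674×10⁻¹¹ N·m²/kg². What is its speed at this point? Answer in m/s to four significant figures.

μ = GM = 6.674×10⁻¹¹ × 4.868×10²⁴ = 3.249×10¹⁴ m³/s².
r_p = 6052 + 647.4 = 6699.4 km = 6.6994×10⁶ m.
r_a = 6052 + 16760 = 22812 km = 2.2812×10⁷ m.
r = 6052 + 11700 = 17752 km = 1.775×10⁷ m.
Semi-major axis a = (r_p + r_a)/2 = 14756 km = 1.476×10⁷ m.
Vis-viva: v² = μ(2/r − 1/a) = 3.249×10¹⁴ × (1.127×10⁻⁷ − 6.777×10⁻⁸) = 1.459×10⁷ m²/s².
v = 3819 m/s.

v ≈ 3819 m/s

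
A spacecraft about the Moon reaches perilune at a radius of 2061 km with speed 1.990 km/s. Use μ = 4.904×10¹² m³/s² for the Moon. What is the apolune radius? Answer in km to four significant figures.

apolune radius ≈ 10220 km

r_p = 2.061×10⁶ m.
Specific energy ε = v²/2 − μ/r = -3.994×10⁵ J/kg, so a = −μ/(2ε) = 6.140×10⁶ m.
The apsides satisfy r_p + r_a = 2a, so the apolune radius is 2a − r_p = 1.022×10⁷ m = 10218 km.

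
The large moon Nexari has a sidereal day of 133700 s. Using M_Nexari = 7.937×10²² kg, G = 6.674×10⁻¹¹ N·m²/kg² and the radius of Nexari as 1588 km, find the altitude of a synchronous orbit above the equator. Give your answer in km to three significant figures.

μ = GM = 6.674×10⁻¹¹ × 7.937×10²² = 5.297×10¹² m³/s².
A synchronous orbit has period T, so by Kepler's third law a = (μT²/4π²)^(1/3).
μT²/4π² = 5.297×10¹² × (1.337×10⁵)² / 39.48 = 2.399×10²¹ m³.
a = 1.339×10⁷ m = 13386 km.
Altitude h = a − R = 13386 − 1588 = 11798 km.

h_sync ≈ 11800 km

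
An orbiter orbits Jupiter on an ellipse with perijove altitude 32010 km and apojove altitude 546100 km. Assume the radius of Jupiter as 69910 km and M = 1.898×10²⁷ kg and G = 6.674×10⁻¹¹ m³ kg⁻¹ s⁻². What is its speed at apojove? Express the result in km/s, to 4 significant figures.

μ = GM = 6.674×10⁻¹¹ × 1.898×10²⁷ = 1.267×10¹⁷ m³/s².
r_p = 69910 + 32010 = 101920 km = 1.0192×10⁸ m.
r_a = 69910 + 546100 = 616010 km = 6.1601×10⁸ m.
Semi-major axis a = (r_p + r_a)/2 = 3.5896×10⁵ km = 3.590×10⁸ m.
Vis-viva: v² = μ(2/r − 1/a) = 1.267×10¹⁷ × (3.247×10⁻⁹ − 2.786×10⁻⁹) = 5.839×10⁷ m²/s².
v = 7641 m/s = 7.641 km/s.

v ≈ 7.641 km/s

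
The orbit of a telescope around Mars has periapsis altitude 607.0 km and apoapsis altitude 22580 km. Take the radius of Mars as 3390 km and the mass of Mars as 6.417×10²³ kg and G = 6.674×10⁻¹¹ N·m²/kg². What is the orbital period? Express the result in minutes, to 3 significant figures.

T ≈ 928 minutes

μ = GM = 6.674×10⁻¹¹ × 6.417×10²³ = 4.283×10¹³ m³/s².
r_p = 3390 + 607.0 = 3997.0 km = 3.9970×10⁶ m.
r_a = 3390 + 22580 = 25970 km = 2.5970×10⁷ m.
Semi-major axis a = (r_p + r_a)/2 = (3997.0 + 25970)/2 = 14984 km = 1.498×10⁷ m.
By Kepler's third law T = 2π√(a³/μ) = 2π × 8.863×10³ = 5.569×10⁴ s.
= 928.1 minutes.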